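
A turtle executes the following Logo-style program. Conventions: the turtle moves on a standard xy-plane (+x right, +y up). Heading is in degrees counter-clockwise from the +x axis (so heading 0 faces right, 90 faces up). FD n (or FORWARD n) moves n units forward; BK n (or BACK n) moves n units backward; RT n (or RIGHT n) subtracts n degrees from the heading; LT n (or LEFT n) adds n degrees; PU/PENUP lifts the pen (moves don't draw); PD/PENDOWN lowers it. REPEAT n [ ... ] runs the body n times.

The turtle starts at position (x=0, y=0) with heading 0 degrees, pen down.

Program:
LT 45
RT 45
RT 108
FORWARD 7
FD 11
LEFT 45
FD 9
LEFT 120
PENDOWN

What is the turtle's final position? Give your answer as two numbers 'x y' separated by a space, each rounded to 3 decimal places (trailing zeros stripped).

Answer: -1.476 -25.138

Derivation:
Executing turtle program step by step:
Start: pos=(0,0), heading=0, pen down
LT 45: heading 0 -> 45
RT 45: heading 45 -> 0
RT 108: heading 0 -> 252
FD 7: (0,0) -> (-2.163,-6.657) [heading=252, draw]
FD 11: (-2.163,-6.657) -> (-5.562,-17.119) [heading=252, draw]
LT 45: heading 252 -> 297
FD 9: (-5.562,-17.119) -> (-1.476,-25.138) [heading=297, draw]
LT 120: heading 297 -> 57
PD: pen down
Final: pos=(-1.476,-25.138), heading=57, 3 segment(s) drawn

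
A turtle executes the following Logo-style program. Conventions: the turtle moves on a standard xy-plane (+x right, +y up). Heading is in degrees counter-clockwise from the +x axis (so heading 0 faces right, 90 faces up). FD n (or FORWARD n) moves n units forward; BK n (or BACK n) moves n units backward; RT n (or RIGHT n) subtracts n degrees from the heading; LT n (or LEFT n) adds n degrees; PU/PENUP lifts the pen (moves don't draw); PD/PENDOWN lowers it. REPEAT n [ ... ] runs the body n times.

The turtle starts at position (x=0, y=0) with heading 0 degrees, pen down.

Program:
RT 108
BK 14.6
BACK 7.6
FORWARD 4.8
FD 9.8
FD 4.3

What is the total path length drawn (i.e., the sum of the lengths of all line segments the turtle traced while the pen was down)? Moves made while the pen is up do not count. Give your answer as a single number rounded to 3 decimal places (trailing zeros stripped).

Executing turtle program step by step:
Start: pos=(0,0), heading=0, pen down
RT 108: heading 0 -> 252
BK 14.6: (0,0) -> (4.512,13.885) [heading=252, draw]
BK 7.6: (4.512,13.885) -> (6.86,21.113) [heading=252, draw]
FD 4.8: (6.86,21.113) -> (5.377,16.548) [heading=252, draw]
FD 9.8: (5.377,16.548) -> (2.349,7.228) [heading=252, draw]
FD 4.3: (2.349,7.228) -> (1.02,3.138) [heading=252, draw]
Final: pos=(1.02,3.138), heading=252, 5 segment(s) drawn

Segment lengths:
  seg 1: (0,0) -> (4.512,13.885), length = 14.6
  seg 2: (4.512,13.885) -> (6.86,21.113), length = 7.6
  seg 3: (6.86,21.113) -> (5.377,16.548), length = 4.8
  seg 4: (5.377,16.548) -> (2.349,7.228), length = 9.8
  seg 5: (2.349,7.228) -> (1.02,3.138), length = 4.3
Total = 41.1

Answer: 41.1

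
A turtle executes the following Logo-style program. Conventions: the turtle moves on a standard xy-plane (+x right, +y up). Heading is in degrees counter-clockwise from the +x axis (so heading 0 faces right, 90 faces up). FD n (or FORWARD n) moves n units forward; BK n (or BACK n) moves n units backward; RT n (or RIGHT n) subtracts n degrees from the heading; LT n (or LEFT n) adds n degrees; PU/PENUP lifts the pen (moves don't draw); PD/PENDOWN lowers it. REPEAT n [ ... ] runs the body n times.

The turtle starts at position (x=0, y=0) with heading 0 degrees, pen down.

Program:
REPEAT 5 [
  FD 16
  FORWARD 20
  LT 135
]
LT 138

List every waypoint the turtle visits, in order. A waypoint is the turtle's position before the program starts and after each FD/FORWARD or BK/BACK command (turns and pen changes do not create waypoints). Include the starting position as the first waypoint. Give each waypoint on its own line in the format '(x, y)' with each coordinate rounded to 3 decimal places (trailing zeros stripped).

Answer: (0, 0)
(16, 0)
(36, 0)
(24.686, 11.314)
(10.544, 25.456)
(10.544, 9.456)
(10.544, -10.544)
(21.858, 0.77)
(36, 14.912)
(20, 14.912)
(0, 14.912)

Derivation:
Executing turtle program step by step:
Start: pos=(0,0), heading=0, pen down
REPEAT 5 [
  -- iteration 1/5 --
  FD 16: (0,0) -> (16,0) [heading=0, draw]
  FD 20: (16,0) -> (36,0) [heading=0, draw]
  LT 135: heading 0 -> 135
  -- iteration 2/5 --
  FD 16: (36,0) -> (24.686,11.314) [heading=135, draw]
  FD 20: (24.686,11.314) -> (10.544,25.456) [heading=135, draw]
  LT 135: heading 135 -> 270
  -- iteration 3/5 --
  FD 16: (10.544,25.456) -> (10.544,9.456) [heading=270, draw]
  FD 20: (10.544,9.456) -> (10.544,-10.544) [heading=270, draw]
  LT 135: heading 270 -> 45
  -- iteration 4/5 --
  FD 16: (10.544,-10.544) -> (21.858,0.77) [heading=45, draw]
  FD 20: (21.858,0.77) -> (36,14.912) [heading=45, draw]
  LT 135: heading 45 -> 180
  -- iteration 5/5 --
  FD 16: (36,14.912) -> (20,14.912) [heading=180, draw]
  FD 20: (20,14.912) -> (0,14.912) [heading=180, draw]
  LT 135: heading 180 -> 315
]
LT 138: heading 315 -> 93
Final: pos=(0,14.912), heading=93, 10 segment(s) drawn
Waypoints (11 total):
(0, 0)
(16, 0)
(36, 0)
(24.686, 11.314)
(10.544, 25.456)
(10.544, 9.456)
(10.544, -10.544)
(21.858, 0.77)
(36, 14.912)
(20, 14.912)
(0, 14.912)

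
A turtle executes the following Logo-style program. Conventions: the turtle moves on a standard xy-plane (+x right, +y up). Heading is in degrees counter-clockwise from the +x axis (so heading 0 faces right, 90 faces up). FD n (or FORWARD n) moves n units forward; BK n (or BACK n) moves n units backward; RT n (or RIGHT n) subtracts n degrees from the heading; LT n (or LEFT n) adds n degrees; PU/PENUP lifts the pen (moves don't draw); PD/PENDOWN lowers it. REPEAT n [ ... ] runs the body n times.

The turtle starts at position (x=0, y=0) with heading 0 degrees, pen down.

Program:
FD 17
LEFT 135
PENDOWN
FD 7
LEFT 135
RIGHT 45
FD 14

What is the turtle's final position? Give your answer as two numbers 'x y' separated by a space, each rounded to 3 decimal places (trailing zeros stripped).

Answer: 2.151 -4.95

Derivation:
Executing turtle program step by step:
Start: pos=(0,0), heading=0, pen down
FD 17: (0,0) -> (17,0) [heading=0, draw]
LT 135: heading 0 -> 135
PD: pen down
FD 7: (17,0) -> (12.05,4.95) [heading=135, draw]
LT 135: heading 135 -> 270
RT 45: heading 270 -> 225
FD 14: (12.05,4.95) -> (2.151,-4.95) [heading=225, draw]
Final: pos=(2.151,-4.95), heading=225, 3 segment(s) drawn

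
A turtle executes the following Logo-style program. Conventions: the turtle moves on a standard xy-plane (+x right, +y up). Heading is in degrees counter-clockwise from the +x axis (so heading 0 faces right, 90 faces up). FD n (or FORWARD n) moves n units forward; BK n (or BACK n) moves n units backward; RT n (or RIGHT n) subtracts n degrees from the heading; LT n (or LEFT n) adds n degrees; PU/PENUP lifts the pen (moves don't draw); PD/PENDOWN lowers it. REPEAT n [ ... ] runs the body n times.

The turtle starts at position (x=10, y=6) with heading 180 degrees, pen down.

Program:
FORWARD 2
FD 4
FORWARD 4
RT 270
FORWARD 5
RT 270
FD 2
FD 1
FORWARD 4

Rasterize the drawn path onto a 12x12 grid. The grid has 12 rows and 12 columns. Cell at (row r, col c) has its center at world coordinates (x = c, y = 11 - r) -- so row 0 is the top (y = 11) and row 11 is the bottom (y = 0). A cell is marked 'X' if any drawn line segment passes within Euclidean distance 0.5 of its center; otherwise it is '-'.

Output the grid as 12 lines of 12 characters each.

Segment 0: (10,6) -> (8,6)
Segment 1: (8,6) -> (4,6)
Segment 2: (4,6) -> (0,6)
Segment 3: (0,6) -> (0,1)
Segment 4: (0,1) -> (2,1)
Segment 5: (2,1) -> (3,1)
Segment 6: (3,1) -> (7,1)

Answer: ------------
------------
------------
------------
------------
XXXXXXXXXXX-
X-----------
X-----------
X-----------
X-----------
XXXXXXXX----
------------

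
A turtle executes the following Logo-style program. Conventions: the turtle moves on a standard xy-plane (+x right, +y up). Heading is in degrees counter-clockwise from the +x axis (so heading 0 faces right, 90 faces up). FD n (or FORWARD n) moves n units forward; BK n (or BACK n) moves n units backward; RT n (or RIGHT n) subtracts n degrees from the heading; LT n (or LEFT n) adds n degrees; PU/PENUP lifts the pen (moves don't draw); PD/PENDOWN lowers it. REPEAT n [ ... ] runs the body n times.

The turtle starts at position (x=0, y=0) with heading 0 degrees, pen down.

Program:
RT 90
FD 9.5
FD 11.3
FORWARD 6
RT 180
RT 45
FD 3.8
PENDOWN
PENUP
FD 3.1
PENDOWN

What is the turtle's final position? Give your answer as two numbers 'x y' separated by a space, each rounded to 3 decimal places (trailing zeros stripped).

Executing turtle program step by step:
Start: pos=(0,0), heading=0, pen down
RT 90: heading 0 -> 270
FD 9.5: (0,0) -> (0,-9.5) [heading=270, draw]
FD 11.3: (0,-9.5) -> (0,-20.8) [heading=270, draw]
FD 6: (0,-20.8) -> (0,-26.8) [heading=270, draw]
RT 180: heading 270 -> 90
RT 45: heading 90 -> 45
FD 3.8: (0,-26.8) -> (2.687,-24.113) [heading=45, draw]
PD: pen down
PU: pen up
FD 3.1: (2.687,-24.113) -> (4.879,-21.921) [heading=45, move]
PD: pen down
Final: pos=(4.879,-21.921), heading=45, 4 segment(s) drawn

Answer: 4.879 -21.921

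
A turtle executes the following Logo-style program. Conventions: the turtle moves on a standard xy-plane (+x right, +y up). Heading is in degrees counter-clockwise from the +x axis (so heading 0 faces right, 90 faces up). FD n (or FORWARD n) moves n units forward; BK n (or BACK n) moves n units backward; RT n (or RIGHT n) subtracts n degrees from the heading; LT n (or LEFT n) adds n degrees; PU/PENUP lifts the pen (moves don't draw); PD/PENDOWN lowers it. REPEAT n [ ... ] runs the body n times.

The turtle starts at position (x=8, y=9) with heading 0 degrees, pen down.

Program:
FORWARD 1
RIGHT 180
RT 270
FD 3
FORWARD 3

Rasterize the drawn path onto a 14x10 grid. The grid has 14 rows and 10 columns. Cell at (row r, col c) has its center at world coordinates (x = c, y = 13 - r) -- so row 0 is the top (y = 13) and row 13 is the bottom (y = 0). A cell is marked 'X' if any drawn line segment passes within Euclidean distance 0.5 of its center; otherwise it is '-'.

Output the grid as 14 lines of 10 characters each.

Segment 0: (8,9) -> (9,9)
Segment 1: (9,9) -> (9,6)
Segment 2: (9,6) -> (9,3)

Answer: ----------
----------
----------
----------
--------XX
---------X
---------X
---------X
---------X
---------X
---------X
----------
----------
----------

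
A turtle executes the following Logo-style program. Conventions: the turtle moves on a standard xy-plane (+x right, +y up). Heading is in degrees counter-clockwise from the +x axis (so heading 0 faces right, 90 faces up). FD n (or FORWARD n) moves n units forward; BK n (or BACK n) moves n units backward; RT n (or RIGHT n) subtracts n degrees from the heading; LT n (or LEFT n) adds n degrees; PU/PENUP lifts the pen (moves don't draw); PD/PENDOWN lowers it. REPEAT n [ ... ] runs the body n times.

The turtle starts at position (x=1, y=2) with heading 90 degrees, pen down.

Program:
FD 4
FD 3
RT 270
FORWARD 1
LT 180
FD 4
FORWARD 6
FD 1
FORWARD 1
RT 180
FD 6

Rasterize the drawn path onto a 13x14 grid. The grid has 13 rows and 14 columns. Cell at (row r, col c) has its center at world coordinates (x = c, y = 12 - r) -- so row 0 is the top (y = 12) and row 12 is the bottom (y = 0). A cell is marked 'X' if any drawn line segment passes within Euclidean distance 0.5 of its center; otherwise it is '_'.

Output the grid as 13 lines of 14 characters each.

Segment 0: (1,2) -> (1,6)
Segment 1: (1,6) -> (1,9)
Segment 2: (1,9) -> (0,9)
Segment 3: (0,9) -> (4,9)
Segment 4: (4,9) -> (10,9)
Segment 5: (10,9) -> (11,9)
Segment 6: (11,9) -> (12,9)
Segment 7: (12,9) -> (6,9)

Answer: ______________
______________
______________
XXXXXXXXXXXXX_
_X____________
_X____________
_X____________
_X____________
_X____________
_X____________
_X____________
______________
______________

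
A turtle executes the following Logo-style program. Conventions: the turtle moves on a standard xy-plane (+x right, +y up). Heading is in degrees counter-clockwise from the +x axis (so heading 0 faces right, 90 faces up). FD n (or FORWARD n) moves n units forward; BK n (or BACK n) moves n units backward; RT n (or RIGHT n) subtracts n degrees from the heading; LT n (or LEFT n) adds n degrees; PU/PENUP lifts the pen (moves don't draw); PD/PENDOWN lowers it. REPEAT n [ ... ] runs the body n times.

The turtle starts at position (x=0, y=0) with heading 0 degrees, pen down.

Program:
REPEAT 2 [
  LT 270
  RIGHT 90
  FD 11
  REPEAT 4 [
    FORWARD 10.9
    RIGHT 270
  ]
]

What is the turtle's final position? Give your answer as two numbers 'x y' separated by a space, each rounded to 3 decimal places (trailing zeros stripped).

Answer: 0 0

Derivation:
Executing turtle program step by step:
Start: pos=(0,0), heading=0, pen down
REPEAT 2 [
  -- iteration 1/2 --
  LT 270: heading 0 -> 270
  RT 90: heading 270 -> 180
  FD 11: (0,0) -> (-11,0) [heading=180, draw]
  REPEAT 4 [
    -- iteration 1/4 --
    FD 10.9: (-11,0) -> (-21.9,0) [heading=180, draw]
    RT 270: heading 180 -> 270
    -- iteration 2/4 --
    FD 10.9: (-21.9,0) -> (-21.9,-10.9) [heading=270, draw]
    RT 270: heading 270 -> 0
    -- iteration 3/4 --
    FD 10.9: (-21.9,-10.9) -> (-11,-10.9) [heading=0, draw]
    RT 270: heading 0 -> 90
    -- iteration 4/4 --
    FD 10.9: (-11,-10.9) -> (-11,0) [heading=90, draw]
    RT 270: heading 90 -> 180
  ]
  -- iteration 2/2 --
  LT 270: heading 180 -> 90
  RT 90: heading 90 -> 0
  FD 11: (-11,0) -> (0,0) [heading=0, draw]
  REPEAT 4 [
    -- iteration 1/4 --
    FD 10.9: (0,0) -> (10.9,0) [heading=0, draw]
    RT 270: heading 0 -> 90
    -- iteration 2/4 --
    FD 10.9: (10.9,0) -> (10.9,10.9) [heading=90, draw]
    RT 270: heading 90 -> 180
    -- iteration 3/4 --
    FD 10.9: (10.9,10.9) -> (0,10.9) [heading=180, draw]
    RT 270: heading 180 -> 270
    -- iteration 4/4 --
    FD 10.9: (0,10.9) -> (0,0) [heading=270, draw]
    RT 270: heading 270 -> 0
  ]
]
Final: pos=(0,0), heading=0, 10 segment(s) drawn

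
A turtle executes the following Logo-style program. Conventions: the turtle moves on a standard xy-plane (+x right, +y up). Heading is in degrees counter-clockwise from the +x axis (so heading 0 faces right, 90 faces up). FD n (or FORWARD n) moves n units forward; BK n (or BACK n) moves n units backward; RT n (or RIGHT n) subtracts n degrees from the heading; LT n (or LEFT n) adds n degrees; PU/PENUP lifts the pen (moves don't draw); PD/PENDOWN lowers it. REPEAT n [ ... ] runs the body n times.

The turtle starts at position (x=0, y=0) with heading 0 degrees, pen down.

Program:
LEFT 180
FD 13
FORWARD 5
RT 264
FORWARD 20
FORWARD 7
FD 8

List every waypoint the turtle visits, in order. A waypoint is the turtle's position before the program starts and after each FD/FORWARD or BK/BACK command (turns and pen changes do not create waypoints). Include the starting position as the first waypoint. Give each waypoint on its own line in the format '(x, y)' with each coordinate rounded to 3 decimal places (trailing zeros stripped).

Executing turtle program step by step:
Start: pos=(0,0), heading=0, pen down
LT 180: heading 0 -> 180
FD 13: (0,0) -> (-13,0) [heading=180, draw]
FD 5: (-13,0) -> (-18,0) [heading=180, draw]
RT 264: heading 180 -> 276
FD 20: (-18,0) -> (-15.909,-19.89) [heading=276, draw]
FD 7: (-15.909,-19.89) -> (-15.178,-26.852) [heading=276, draw]
FD 8: (-15.178,-26.852) -> (-14.342,-34.808) [heading=276, draw]
Final: pos=(-14.342,-34.808), heading=276, 5 segment(s) drawn
Waypoints (6 total):
(0, 0)
(-13, 0)
(-18, 0)
(-15.909, -19.89)
(-15.178, -26.852)
(-14.342, -34.808)

Answer: (0, 0)
(-13, 0)
(-18, 0)
(-15.909, -19.89)
(-15.178, -26.852)
(-14.342, -34.808)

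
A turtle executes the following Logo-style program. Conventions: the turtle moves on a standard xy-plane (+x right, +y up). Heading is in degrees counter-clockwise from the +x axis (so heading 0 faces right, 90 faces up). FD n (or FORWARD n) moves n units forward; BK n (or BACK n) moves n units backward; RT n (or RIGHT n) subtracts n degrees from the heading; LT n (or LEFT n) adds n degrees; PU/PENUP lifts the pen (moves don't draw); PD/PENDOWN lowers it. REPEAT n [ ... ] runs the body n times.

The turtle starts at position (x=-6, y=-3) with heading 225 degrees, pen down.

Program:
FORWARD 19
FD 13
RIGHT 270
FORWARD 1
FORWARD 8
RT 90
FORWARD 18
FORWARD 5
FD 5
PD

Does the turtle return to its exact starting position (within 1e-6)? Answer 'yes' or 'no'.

Executing turtle program step by step:
Start: pos=(-6,-3), heading=225, pen down
FD 19: (-6,-3) -> (-19.435,-16.435) [heading=225, draw]
FD 13: (-19.435,-16.435) -> (-28.627,-25.627) [heading=225, draw]
RT 270: heading 225 -> 315
FD 1: (-28.627,-25.627) -> (-27.92,-26.335) [heading=315, draw]
FD 8: (-27.92,-26.335) -> (-22.263,-31.991) [heading=315, draw]
RT 90: heading 315 -> 225
FD 18: (-22.263,-31.991) -> (-34.991,-44.719) [heading=225, draw]
FD 5: (-34.991,-44.719) -> (-38.527,-48.255) [heading=225, draw]
FD 5: (-38.527,-48.255) -> (-42.062,-51.79) [heading=225, draw]
PD: pen down
Final: pos=(-42.062,-51.79), heading=225, 7 segment(s) drawn

Start position: (-6, -3)
Final position: (-42.062, -51.79)
Distance = 60.671; >= 1e-6 -> NOT closed

Answer: no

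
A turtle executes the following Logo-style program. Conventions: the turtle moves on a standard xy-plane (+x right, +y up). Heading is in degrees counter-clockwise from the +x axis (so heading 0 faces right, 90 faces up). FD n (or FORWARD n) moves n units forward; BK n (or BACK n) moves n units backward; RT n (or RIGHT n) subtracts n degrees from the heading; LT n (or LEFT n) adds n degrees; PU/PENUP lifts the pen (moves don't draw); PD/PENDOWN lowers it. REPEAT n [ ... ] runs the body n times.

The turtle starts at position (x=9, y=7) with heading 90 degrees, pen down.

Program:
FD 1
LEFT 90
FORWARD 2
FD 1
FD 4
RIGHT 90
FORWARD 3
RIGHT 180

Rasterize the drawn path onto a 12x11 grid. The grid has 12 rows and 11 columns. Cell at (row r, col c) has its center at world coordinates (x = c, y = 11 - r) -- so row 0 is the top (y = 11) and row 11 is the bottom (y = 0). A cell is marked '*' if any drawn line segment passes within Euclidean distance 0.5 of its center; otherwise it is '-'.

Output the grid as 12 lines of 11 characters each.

Answer: --*--------
--*--------
--*--------
--********-
---------*-
-----------
-----------
-----------
-----------
-----------
-----------
-----------

Derivation:
Segment 0: (9,7) -> (9,8)
Segment 1: (9,8) -> (7,8)
Segment 2: (7,8) -> (6,8)
Segment 3: (6,8) -> (2,8)
Segment 4: (2,8) -> (2,11)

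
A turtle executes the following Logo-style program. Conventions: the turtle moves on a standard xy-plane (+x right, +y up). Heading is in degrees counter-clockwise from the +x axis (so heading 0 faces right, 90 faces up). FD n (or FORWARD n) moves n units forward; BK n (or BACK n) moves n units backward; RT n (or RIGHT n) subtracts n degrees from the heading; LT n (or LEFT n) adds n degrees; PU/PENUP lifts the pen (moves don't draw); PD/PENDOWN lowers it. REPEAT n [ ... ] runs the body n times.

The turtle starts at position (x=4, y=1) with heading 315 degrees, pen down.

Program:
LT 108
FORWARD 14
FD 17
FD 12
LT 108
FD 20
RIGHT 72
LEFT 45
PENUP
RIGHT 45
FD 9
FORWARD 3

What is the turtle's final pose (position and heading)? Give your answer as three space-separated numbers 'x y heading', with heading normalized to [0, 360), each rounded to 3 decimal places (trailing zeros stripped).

Executing turtle program step by step:
Start: pos=(4,1), heading=315, pen down
LT 108: heading 315 -> 63
FD 14: (4,1) -> (10.356,13.474) [heading=63, draw]
FD 17: (10.356,13.474) -> (18.074,28.621) [heading=63, draw]
FD 12: (18.074,28.621) -> (23.522,39.313) [heading=63, draw]
LT 108: heading 63 -> 171
FD 20: (23.522,39.313) -> (3.768,42.442) [heading=171, draw]
RT 72: heading 171 -> 99
LT 45: heading 99 -> 144
PU: pen up
RT 45: heading 144 -> 99
FD 9: (3.768,42.442) -> (2.36,51.331) [heading=99, move]
FD 3: (2.36,51.331) -> (1.891,54.294) [heading=99, move]
Final: pos=(1.891,54.294), heading=99, 4 segment(s) drawn

Answer: 1.891 54.294 99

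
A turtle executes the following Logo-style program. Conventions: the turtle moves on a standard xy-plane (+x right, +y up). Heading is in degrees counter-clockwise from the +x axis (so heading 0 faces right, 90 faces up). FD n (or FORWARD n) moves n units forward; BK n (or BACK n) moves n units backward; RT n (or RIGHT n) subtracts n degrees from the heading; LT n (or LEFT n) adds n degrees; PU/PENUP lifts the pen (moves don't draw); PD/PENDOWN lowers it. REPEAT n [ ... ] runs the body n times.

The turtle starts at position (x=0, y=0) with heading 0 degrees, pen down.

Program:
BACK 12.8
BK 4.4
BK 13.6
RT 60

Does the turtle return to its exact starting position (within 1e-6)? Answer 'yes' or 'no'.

Executing turtle program step by step:
Start: pos=(0,0), heading=0, pen down
BK 12.8: (0,0) -> (-12.8,0) [heading=0, draw]
BK 4.4: (-12.8,0) -> (-17.2,0) [heading=0, draw]
BK 13.6: (-17.2,0) -> (-30.8,0) [heading=0, draw]
RT 60: heading 0 -> 300
Final: pos=(-30.8,0), heading=300, 3 segment(s) drawn

Start position: (0, 0)
Final position: (-30.8, 0)
Distance = 30.8; >= 1e-6 -> NOT closed

Answer: no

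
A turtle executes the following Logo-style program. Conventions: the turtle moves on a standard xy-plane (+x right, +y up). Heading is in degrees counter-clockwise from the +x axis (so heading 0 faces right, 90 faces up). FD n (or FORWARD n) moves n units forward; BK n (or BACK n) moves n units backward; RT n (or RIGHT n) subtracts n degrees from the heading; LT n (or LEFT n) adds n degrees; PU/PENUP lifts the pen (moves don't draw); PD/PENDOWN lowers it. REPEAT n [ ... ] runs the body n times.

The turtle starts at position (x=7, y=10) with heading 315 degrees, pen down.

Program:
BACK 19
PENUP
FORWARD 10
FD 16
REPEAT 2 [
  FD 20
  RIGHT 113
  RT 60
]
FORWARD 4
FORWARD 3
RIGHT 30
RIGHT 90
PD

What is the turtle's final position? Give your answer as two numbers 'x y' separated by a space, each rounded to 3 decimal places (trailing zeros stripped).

Executing turtle program step by step:
Start: pos=(7,10), heading=315, pen down
BK 19: (7,10) -> (-6.435,23.435) [heading=315, draw]
PU: pen up
FD 10: (-6.435,23.435) -> (0.636,16.364) [heading=315, move]
FD 16: (0.636,16.364) -> (11.95,5.05) [heading=315, move]
REPEAT 2 [
  -- iteration 1/2 --
  FD 20: (11.95,5.05) -> (26.092,-9.092) [heading=315, move]
  RT 113: heading 315 -> 202
  RT 60: heading 202 -> 142
  -- iteration 2/2 --
  FD 20: (26.092,-9.092) -> (10.332,3.221) [heading=142, move]
  RT 113: heading 142 -> 29
  RT 60: heading 29 -> 329
]
FD 4: (10.332,3.221) -> (13.76,1.161) [heading=329, move]
FD 3: (13.76,1.161) -> (16.332,-0.384) [heading=329, move]
RT 30: heading 329 -> 299
RT 90: heading 299 -> 209
PD: pen down
Final: pos=(16.332,-0.384), heading=209, 1 segment(s) drawn

Answer: 16.332 -0.384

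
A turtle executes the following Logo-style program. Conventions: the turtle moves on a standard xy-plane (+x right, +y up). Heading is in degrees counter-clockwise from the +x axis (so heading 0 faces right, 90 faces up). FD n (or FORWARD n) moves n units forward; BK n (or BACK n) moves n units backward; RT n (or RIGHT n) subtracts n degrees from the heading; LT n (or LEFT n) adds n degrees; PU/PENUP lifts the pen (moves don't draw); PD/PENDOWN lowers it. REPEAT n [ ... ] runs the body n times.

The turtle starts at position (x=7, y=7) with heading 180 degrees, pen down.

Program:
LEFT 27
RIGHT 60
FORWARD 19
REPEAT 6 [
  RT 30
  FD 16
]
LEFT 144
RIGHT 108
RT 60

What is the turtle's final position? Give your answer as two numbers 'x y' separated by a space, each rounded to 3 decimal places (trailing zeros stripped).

Answer: 37.006 58.713

Derivation:
Executing turtle program step by step:
Start: pos=(7,7), heading=180, pen down
LT 27: heading 180 -> 207
RT 60: heading 207 -> 147
FD 19: (7,7) -> (-8.935,17.348) [heading=147, draw]
REPEAT 6 [
  -- iteration 1/6 --
  RT 30: heading 147 -> 117
  FD 16: (-8.935,17.348) -> (-16.199,31.604) [heading=117, draw]
  -- iteration 2/6 --
  RT 30: heading 117 -> 87
  FD 16: (-16.199,31.604) -> (-15.361,47.582) [heading=87, draw]
  -- iteration 3/6 --
  RT 30: heading 87 -> 57
  FD 16: (-15.361,47.582) -> (-6.647,61.001) [heading=57, draw]
  -- iteration 4/6 --
  RT 30: heading 57 -> 27
  FD 16: (-6.647,61.001) -> (7.609,68.265) [heading=27, draw]
  -- iteration 5/6 --
  RT 30: heading 27 -> 357
  FD 16: (7.609,68.265) -> (23.587,67.428) [heading=357, draw]
  -- iteration 6/6 --
  RT 30: heading 357 -> 327
  FD 16: (23.587,67.428) -> (37.006,58.713) [heading=327, draw]
]
LT 144: heading 327 -> 111
RT 108: heading 111 -> 3
RT 60: heading 3 -> 303
Final: pos=(37.006,58.713), heading=303, 7 segment(s) drawn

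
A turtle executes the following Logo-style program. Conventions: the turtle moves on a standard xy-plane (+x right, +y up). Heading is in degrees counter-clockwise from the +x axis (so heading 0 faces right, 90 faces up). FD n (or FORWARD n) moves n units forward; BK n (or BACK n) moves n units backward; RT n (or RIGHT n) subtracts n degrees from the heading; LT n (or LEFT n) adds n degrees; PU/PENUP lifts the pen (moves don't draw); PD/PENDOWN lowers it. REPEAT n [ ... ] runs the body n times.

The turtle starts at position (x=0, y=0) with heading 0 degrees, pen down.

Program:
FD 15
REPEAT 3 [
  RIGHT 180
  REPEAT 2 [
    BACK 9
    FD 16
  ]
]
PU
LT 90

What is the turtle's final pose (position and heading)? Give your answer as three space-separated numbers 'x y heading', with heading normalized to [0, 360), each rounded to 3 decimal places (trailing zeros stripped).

Answer: 1 0 270

Derivation:
Executing turtle program step by step:
Start: pos=(0,0), heading=0, pen down
FD 15: (0,0) -> (15,0) [heading=0, draw]
REPEAT 3 [
  -- iteration 1/3 --
  RT 180: heading 0 -> 180
  REPEAT 2 [
    -- iteration 1/2 --
    BK 9: (15,0) -> (24,0) [heading=180, draw]
    FD 16: (24,0) -> (8,0) [heading=180, draw]
    -- iteration 2/2 --
    BK 9: (8,0) -> (17,0) [heading=180, draw]
    FD 16: (17,0) -> (1,0) [heading=180, draw]
  ]
  -- iteration 2/3 --
  RT 180: heading 180 -> 0
  REPEAT 2 [
    -- iteration 1/2 --
    BK 9: (1,0) -> (-8,0) [heading=0, draw]
    FD 16: (-8,0) -> (8,0) [heading=0, draw]
    -- iteration 2/2 --
    BK 9: (8,0) -> (-1,0) [heading=0, draw]
    FD 16: (-1,0) -> (15,0) [heading=0, draw]
  ]
  -- iteration 3/3 --
  RT 180: heading 0 -> 180
  REPEAT 2 [
    -- iteration 1/2 --
    BK 9: (15,0) -> (24,0) [heading=180, draw]
    FD 16: (24,0) -> (8,0) [heading=180, draw]
    -- iteration 2/2 --
    BK 9: (8,0) -> (17,0) [heading=180, draw]
    FD 16: (17,0) -> (1,0) [heading=180, draw]
  ]
]
PU: pen up
LT 90: heading 180 -> 270
Final: pos=(1,0), heading=270, 13 segment(s) drawn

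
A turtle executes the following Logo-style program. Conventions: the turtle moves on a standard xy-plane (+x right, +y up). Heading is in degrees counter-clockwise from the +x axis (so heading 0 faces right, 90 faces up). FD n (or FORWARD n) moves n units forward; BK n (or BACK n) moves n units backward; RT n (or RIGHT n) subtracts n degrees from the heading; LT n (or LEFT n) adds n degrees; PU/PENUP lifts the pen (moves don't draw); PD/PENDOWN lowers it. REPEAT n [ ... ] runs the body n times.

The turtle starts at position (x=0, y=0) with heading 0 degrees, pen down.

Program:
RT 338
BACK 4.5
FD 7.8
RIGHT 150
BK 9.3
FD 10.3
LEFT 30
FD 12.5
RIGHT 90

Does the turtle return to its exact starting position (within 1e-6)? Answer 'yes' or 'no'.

Executing turtle program step by step:
Start: pos=(0,0), heading=0, pen down
RT 338: heading 0 -> 22
BK 4.5: (0,0) -> (-4.172,-1.686) [heading=22, draw]
FD 7.8: (-4.172,-1.686) -> (3.06,1.236) [heading=22, draw]
RT 150: heading 22 -> 232
BK 9.3: (3.06,1.236) -> (8.785,8.565) [heading=232, draw]
FD 10.3: (8.785,8.565) -> (2.444,0.448) [heading=232, draw]
LT 30: heading 232 -> 262
FD 12.5: (2.444,0.448) -> (0.704,-11.93) [heading=262, draw]
RT 90: heading 262 -> 172
Final: pos=(0.704,-11.93), heading=172, 5 segment(s) drawn

Start position: (0, 0)
Final position: (0.704, -11.93)
Distance = 11.951; >= 1e-6 -> NOT closed

Answer: no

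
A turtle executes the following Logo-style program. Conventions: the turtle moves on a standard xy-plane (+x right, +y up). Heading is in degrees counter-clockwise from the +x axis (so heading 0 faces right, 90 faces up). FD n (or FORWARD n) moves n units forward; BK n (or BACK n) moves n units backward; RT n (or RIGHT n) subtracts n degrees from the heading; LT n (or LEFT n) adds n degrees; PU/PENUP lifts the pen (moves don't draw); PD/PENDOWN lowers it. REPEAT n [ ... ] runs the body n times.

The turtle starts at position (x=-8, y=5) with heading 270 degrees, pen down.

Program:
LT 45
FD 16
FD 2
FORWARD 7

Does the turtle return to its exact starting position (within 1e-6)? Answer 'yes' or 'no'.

Answer: no

Derivation:
Executing turtle program step by step:
Start: pos=(-8,5), heading=270, pen down
LT 45: heading 270 -> 315
FD 16: (-8,5) -> (3.314,-6.314) [heading=315, draw]
FD 2: (3.314,-6.314) -> (4.728,-7.728) [heading=315, draw]
FD 7: (4.728,-7.728) -> (9.678,-12.678) [heading=315, draw]
Final: pos=(9.678,-12.678), heading=315, 3 segment(s) drawn

Start position: (-8, 5)
Final position: (9.678, -12.678)
Distance = 25; >= 1e-6 -> NOT closed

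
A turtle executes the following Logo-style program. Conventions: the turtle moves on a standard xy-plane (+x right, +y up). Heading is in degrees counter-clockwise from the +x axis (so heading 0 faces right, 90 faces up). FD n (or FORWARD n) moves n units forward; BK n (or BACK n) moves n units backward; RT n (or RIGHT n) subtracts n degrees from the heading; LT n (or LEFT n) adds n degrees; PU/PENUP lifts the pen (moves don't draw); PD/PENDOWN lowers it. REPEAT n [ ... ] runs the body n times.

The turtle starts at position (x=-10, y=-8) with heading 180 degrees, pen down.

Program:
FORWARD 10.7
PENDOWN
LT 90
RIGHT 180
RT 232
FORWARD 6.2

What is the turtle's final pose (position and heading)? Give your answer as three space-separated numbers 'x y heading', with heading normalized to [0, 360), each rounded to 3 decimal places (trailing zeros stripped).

Executing turtle program step by step:
Start: pos=(-10,-8), heading=180, pen down
FD 10.7: (-10,-8) -> (-20.7,-8) [heading=180, draw]
PD: pen down
LT 90: heading 180 -> 270
RT 180: heading 270 -> 90
RT 232: heading 90 -> 218
FD 6.2: (-20.7,-8) -> (-25.586,-11.817) [heading=218, draw]
Final: pos=(-25.586,-11.817), heading=218, 2 segment(s) drawn

Answer: -25.586 -11.817 218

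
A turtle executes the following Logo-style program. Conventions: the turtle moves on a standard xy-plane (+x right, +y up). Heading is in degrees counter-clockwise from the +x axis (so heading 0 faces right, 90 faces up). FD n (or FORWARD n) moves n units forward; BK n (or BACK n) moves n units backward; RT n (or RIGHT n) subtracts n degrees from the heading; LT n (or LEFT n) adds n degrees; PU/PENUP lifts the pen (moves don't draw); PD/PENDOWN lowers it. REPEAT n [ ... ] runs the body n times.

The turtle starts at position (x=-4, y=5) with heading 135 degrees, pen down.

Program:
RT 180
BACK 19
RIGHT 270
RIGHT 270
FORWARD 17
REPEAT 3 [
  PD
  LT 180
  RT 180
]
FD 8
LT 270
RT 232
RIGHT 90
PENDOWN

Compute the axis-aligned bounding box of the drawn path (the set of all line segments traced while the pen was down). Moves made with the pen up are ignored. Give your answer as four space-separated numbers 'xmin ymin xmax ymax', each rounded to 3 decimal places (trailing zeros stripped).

Answer: -35.113 5 -4 36.113

Derivation:
Executing turtle program step by step:
Start: pos=(-4,5), heading=135, pen down
RT 180: heading 135 -> 315
BK 19: (-4,5) -> (-17.435,18.435) [heading=315, draw]
RT 270: heading 315 -> 45
RT 270: heading 45 -> 135
FD 17: (-17.435,18.435) -> (-29.456,30.456) [heading=135, draw]
REPEAT 3 [
  -- iteration 1/3 --
  PD: pen down
  LT 180: heading 135 -> 315
  RT 180: heading 315 -> 135
  -- iteration 2/3 --
  PD: pen down
  LT 180: heading 135 -> 315
  RT 180: heading 315 -> 135
  -- iteration 3/3 --
  PD: pen down
  LT 180: heading 135 -> 315
  RT 180: heading 315 -> 135
]
FD 8: (-29.456,30.456) -> (-35.113,36.113) [heading=135, draw]
LT 270: heading 135 -> 45
RT 232: heading 45 -> 173
RT 90: heading 173 -> 83
PD: pen down
Final: pos=(-35.113,36.113), heading=83, 3 segment(s) drawn

Segment endpoints: x in {-35.113, -29.456, -17.435, -4}, y in {5, 18.435, 30.456, 36.113}
xmin=-35.113, ymin=5, xmax=-4, ymax=36.113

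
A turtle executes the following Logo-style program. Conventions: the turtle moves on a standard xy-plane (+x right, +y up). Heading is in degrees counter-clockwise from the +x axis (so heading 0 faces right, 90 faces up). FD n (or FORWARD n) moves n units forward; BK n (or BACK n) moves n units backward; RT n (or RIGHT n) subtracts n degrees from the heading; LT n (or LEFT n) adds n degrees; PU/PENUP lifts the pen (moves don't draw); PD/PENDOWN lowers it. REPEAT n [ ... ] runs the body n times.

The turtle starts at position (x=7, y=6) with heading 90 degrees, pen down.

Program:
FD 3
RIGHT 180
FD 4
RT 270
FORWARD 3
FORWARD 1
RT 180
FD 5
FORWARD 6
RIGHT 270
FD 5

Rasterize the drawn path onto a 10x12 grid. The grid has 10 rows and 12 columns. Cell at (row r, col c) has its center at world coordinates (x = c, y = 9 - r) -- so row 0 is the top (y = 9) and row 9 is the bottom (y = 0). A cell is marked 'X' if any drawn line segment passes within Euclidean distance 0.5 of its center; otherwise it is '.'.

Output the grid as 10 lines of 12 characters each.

Segment 0: (7,6) -> (7,9)
Segment 1: (7,9) -> (7,5)
Segment 2: (7,5) -> (10,5)
Segment 3: (10,5) -> (11,5)
Segment 4: (11,5) -> (6,5)
Segment 5: (6,5) -> (0,5)
Segment 6: (0,5) -> (0,-0)

Answer: .......X....
.......X....
.......X....
.......X....
XXXXXXXXXXXX
X...........
X...........
X...........
X...........
X...........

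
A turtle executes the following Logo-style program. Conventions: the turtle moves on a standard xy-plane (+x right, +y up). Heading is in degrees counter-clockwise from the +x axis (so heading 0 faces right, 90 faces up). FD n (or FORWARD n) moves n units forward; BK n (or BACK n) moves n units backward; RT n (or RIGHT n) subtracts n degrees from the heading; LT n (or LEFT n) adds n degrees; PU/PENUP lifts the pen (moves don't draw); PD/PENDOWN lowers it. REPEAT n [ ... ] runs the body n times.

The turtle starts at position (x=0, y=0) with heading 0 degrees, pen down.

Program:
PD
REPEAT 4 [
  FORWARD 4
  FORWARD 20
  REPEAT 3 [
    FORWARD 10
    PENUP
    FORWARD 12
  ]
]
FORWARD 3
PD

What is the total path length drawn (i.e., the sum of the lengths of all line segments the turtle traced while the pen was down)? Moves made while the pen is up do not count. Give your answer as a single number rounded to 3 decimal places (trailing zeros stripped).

Answer: 34

Derivation:
Executing turtle program step by step:
Start: pos=(0,0), heading=0, pen down
PD: pen down
REPEAT 4 [
  -- iteration 1/4 --
  FD 4: (0,0) -> (4,0) [heading=0, draw]
  FD 20: (4,0) -> (24,0) [heading=0, draw]
  REPEAT 3 [
    -- iteration 1/3 --
    FD 10: (24,0) -> (34,0) [heading=0, draw]
    PU: pen up
    FD 12: (34,0) -> (46,0) [heading=0, move]
    -- iteration 2/3 --
    FD 10: (46,0) -> (56,0) [heading=0, move]
    PU: pen up
    FD 12: (56,0) -> (68,0) [heading=0, move]
    -- iteration 3/3 --
    FD 10: (68,0) -> (78,0) [heading=0, move]
    PU: pen up
    FD 12: (78,0) -> (90,0) [heading=0, move]
  ]
  -- iteration 2/4 --
  FD 4: (90,0) -> (94,0) [heading=0, move]
  FD 20: (94,0) -> (114,0) [heading=0, move]
  REPEAT 3 [
    -- iteration 1/3 --
    FD 10: (114,0) -> (124,0) [heading=0, move]
    PU: pen up
    FD 12: (124,0) -> (136,0) [heading=0, move]
    -- iteration 2/3 --
    FD 10: (136,0) -> (146,0) [heading=0, move]
    PU: pen up
    FD 12: (146,0) -> (158,0) [heading=0, move]
    -- iteration 3/3 --
    FD 10: (158,0) -> (168,0) [heading=0, move]
    PU: pen up
    FD 12: (168,0) -> (180,0) [heading=0, move]
  ]
  -- iteration 3/4 --
  FD 4: (180,0) -> (184,0) [heading=0, move]
  FD 20: (184,0) -> (204,0) [heading=0, move]
  REPEAT 3 [
    -- iteration 1/3 --
    FD 10: (204,0) -> (214,0) [heading=0, move]
    PU: pen up
    FD 12: (214,0) -> (226,0) [heading=0, move]
    -- iteration 2/3 --
    FD 10: (226,0) -> (236,0) [heading=0, move]
    PU: pen up
    FD 12: (236,0) -> (248,0) [heading=0, move]
    -- iteration 3/3 --
    FD 10: (248,0) -> (258,0) [heading=0, move]
    PU: pen up
    FD 12: (258,0) -> (270,0) [heading=0, move]
  ]
  -- iteration 4/4 --
  FD 4: (270,0) -> (274,0) [heading=0, move]
  FD 20: (274,0) -> (294,0) [heading=0, move]
  REPEAT 3 [
    -- iteration 1/3 --
    FD 10: (294,0) -> (304,0) [heading=0, move]
    PU: pen up
    FD 12: (304,0) -> (316,0) [heading=0, move]
    -- iteration 2/3 --
    FD 10: (316,0) -> (326,0) [heading=0, move]
    PU: pen up
    FD 12: (326,0) -> (338,0) [heading=0, move]
    -- iteration 3/3 --
    FD 10: (338,0) -> (348,0) [heading=0, move]
    PU: pen up
    FD 12: (348,0) -> (360,0) [heading=0, move]
  ]
]
FD 3: (360,0) -> (363,0) [heading=0, move]
PD: pen down
Final: pos=(363,0), heading=0, 3 segment(s) drawn

Segment lengths:
  seg 1: (0,0) -> (4,0), length = 4
  seg 2: (4,0) -> (24,0), length = 20
  seg 3: (24,0) -> (34,0), length = 10
Total = 34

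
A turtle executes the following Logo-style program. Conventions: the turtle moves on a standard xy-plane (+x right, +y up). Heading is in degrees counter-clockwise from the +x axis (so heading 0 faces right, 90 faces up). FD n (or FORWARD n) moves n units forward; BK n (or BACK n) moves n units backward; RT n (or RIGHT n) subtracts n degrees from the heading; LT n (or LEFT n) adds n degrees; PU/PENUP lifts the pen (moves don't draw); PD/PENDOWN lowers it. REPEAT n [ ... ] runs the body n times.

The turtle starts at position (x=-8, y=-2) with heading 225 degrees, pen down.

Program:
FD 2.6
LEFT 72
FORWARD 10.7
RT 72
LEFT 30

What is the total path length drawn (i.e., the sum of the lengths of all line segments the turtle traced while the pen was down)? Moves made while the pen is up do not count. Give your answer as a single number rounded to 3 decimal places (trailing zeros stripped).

Executing turtle program step by step:
Start: pos=(-8,-2), heading=225, pen down
FD 2.6: (-8,-2) -> (-9.838,-3.838) [heading=225, draw]
LT 72: heading 225 -> 297
FD 10.7: (-9.838,-3.838) -> (-4.981,-13.372) [heading=297, draw]
RT 72: heading 297 -> 225
LT 30: heading 225 -> 255
Final: pos=(-4.981,-13.372), heading=255, 2 segment(s) drawn

Segment lengths:
  seg 1: (-8,-2) -> (-9.838,-3.838), length = 2.6
  seg 2: (-9.838,-3.838) -> (-4.981,-13.372), length = 10.7
Total = 13.3

Answer: 13.3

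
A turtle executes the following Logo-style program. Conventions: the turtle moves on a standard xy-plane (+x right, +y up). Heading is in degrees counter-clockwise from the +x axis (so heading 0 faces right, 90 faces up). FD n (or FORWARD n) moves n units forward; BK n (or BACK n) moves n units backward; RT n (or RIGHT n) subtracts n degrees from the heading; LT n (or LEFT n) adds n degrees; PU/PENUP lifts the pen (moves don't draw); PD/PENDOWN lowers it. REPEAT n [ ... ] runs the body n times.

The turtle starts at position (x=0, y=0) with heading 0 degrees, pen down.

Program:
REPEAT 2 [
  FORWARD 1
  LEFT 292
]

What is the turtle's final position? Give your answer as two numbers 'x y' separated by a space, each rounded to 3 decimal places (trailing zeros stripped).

Answer: 1.375 -0.927

Derivation:
Executing turtle program step by step:
Start: pos=(0,0), heading=0, pen down
REPEAT 2 [
  -- iteration 1/2 --
  FD 1: (0,0) -> (1,0) [heading=0, draw]
  LT 292: heading 0 -> 292
  -- iteration 2/2 --
  FD 1: (1,0) -> (1.375,-0.927) [heading=292, draw]
  LT 292: heading 292 -> 224
]
Final: pos=(1.375,-0.927), heading=224, 2 segment(s) drawn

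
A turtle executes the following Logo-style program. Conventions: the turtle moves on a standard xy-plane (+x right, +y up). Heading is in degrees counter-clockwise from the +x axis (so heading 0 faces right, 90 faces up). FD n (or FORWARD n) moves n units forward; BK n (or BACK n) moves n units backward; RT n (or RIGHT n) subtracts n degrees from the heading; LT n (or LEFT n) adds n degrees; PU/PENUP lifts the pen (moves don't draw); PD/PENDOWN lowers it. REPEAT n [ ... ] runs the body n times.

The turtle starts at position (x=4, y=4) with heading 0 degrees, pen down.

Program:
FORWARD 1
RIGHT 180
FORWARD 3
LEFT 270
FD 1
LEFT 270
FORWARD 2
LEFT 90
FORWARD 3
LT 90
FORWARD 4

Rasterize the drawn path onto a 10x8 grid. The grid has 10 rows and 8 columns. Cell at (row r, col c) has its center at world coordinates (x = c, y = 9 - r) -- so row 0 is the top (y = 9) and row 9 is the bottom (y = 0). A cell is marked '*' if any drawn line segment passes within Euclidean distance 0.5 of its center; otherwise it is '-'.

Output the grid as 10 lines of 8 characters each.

Answer: --------
*****---
----*---
----*---
--***---
--****--
--------
--------
--------
--------

Derivation:
Segment 0: (4,4) -> (5,4)
Segment 1: (5,4) -> (2,4)
Segment 2: (2,4) -> (2,5)
Segment 3: (2,5) -> (4,5)
Segment 4: (4,5) -> (4,8)
Segment 5: (4,8) -> (0,8)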